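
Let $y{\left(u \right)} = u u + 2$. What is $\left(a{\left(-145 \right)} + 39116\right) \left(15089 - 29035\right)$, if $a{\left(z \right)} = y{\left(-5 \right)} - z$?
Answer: $-547910448$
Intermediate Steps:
$y{\left(u \right)} = 2 + u^{2}$ ($y{\left(u \right)} = u^{2} + 2 = 2 + u^{2}$)
$a{\left(z \right)} = 27 - z$ ($a{\left(z \right)} = \left(2 + \left(-5\right)^{2}\right) - z = \left(2 + 25\right) - z = 27 - z$)
$\left(a{\left(-145 \right)} + 39116\right) \left(15089 - 29035\right) = \left(\left(27 - -145\right) + 39116\right) \left(15089 - 29035\right) = \left(\left(27 + 145\right) + 39116\right) \left(-13946\right) = \left(172 + 39116\right) \left(-13946\right) = 39288 \left(-13946\right) = -547910448$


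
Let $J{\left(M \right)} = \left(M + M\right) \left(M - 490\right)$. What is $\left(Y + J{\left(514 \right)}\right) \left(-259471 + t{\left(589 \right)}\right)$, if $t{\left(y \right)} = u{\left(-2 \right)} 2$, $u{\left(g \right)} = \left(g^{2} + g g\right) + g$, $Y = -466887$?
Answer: $114736661685$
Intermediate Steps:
$J{\left(M \right)} = 2 M \left(-490 + M\right)$
$u{\left(g \right)} = g + 2 g^{2}$ ($u{\left(g \right)} = \left(g^{2} + g^{2}\right) + g = 2 g^{2} + g = g + 2 g^{2}$)
$t{\left(y \right)} = 12$ ($t{\left(y \right)} = - 2 \left(1 + 2 \left(-2\right)\right) 2 = - 2 \left(1 - 4\right) 2 = \left(-2\right) \left(-3\right) 2 = 6 \cdot 2 = 12$)
$\left(Y + J{\left(514 \right)}\right) \left(-259471 + t{\left(589 \right)}\right) = \left(-466887 + 2 \cdot 514 \left(-490 + 514\right)\right) \left(-259471 + 12\right) = \left(-466887 + 2 \cdot 514 \cdot 24\right) \left(-259459\right) = \left(-466887 + 24672\right) \left(-259459\right) = \left(-442215\right) \left(-259459\right) = 114736661685$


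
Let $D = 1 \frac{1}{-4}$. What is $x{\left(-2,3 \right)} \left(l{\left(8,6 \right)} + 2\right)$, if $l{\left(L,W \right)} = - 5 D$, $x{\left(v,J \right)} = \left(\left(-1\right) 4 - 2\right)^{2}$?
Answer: $117$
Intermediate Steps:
$D = - \frac{1}{4}$ ($D = 1 \left(- \frac{1}{4}\right) = - \frac{1}{4} \approx -0.25$)
$x{\left(v,J \right)} = 36$ ($x{\left(v,J \right)} = \left(-4 - 2\right)^{2} = \left(-6\right)^{2} = 36$)
$l{\left(L,W \right)} = \frac{5}{4}$ ($l{\left(L,W \right)} = \left(-5\right) \left(- \frac{1}{4}\right) = \frac{5}{4}$)
$x{\left(-2,3 \right)} \left(l{\left(8,6 \right)} + 2\right) = 36 \left(\frac{5}{4} + 2\right) = 36 \cdot \frac{13}{4} = 117$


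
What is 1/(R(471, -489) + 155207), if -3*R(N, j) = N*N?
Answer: 1/81260 ≈ 1.2306e-5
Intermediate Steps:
R(N, j) = -N²/3 (R(N, j) = -N*N/3 = -N²/3)
1/(R(471, -489) + 155207) = 1/(-⅓*471² + 155207) = 1/(-⅓*221841 + 155207) = 1/(-73947 + 155207) = 1/81260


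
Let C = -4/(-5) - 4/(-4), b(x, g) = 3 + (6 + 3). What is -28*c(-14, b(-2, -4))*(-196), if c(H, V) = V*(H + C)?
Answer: -4017216/5 ≈ -8.0344e+5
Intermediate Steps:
b(x, g) = 12 (b(x, g) = 3 + 9 = 12)
C = 9/5 (C = -4*(-1/5) - 4*(-1/4) = 4/5 + 1 = 9/5 ≈ 1.8000)
c(H, V) = V*(9/5 + H) (c(H, V) = V*(H + 9/5) = V*(9/5 + H))
-28*c(-14, b(-2, -4))*(-196) = -28*12*(9 + 5*(-14))/5*(-196) = -28*12*(9 - 70)/5*(-196) = -28*12*(-61)/5*(-196) = -28*(-732/5)*(-196) = (20496/5)*(-196) = -4017216/5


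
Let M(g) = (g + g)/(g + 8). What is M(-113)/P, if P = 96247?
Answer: 226/10105935 ≈ 2.2363e-5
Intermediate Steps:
M(g) = 2*g/(8 + g) (M(g) = (2*g)/(8 + g) = 2*g/(8 + g))
M(-113)/P = (2*(-113)/(8 - 113))/96247 = (2*(-113)/(-105))*(1/96247) = (2*(-113)*(-1/105))*(1/96247) = (226/105)*(1/96247) = 226/10105935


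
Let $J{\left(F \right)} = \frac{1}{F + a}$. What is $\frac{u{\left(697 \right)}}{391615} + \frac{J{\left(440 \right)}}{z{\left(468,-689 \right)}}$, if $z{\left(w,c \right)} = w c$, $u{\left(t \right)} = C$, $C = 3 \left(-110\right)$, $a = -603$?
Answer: $- \frac{3468860293}{4116631503348} \approx -0.00084265$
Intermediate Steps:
$C = -330$
$J{\left(F \right)} = \frac{1}{-603 + F}$ ($J{\left(F \right)} = \frac{1}{F - 603} = \frac{1}{-603 + F}$)
$u{\left(t \right)} = -330$
$z{\left(w,c \right)} = c w$
$\frac{u{\left(697 \right)}}{391615} + \frac{J{\left(440 \right)}}{z{\left(468,-689 \right)}} = - \frac{330}{391615} + \frac{1}{\left(-603 + 440\right) \left(\left(-689\right) 468\right)} = \left(-330\right) \frac{1}{391615} + \frac{1}{\left(-163\right) \left(-322452\right)} = - \frac{66}{78323} - - \frac{1}{52559676} = - \frac{66}{78323} + \frac{1}{52559676} = - \frac{3468860293}{4116631503348}$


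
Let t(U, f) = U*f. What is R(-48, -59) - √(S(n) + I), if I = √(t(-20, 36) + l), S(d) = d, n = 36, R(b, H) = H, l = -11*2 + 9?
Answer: -59 - √(36 + I*√733) ≈ -65.366 - 2.1265*I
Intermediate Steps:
l = -13 (l = -22 + 9 = -13)
I = I*√733 (I = √(-20*36 - 13) = √(-720 - 13) = √(-733) = I*√733 ≈ 27.074*I)
R(-48, -59) - √(S(n) + I) = -59 - √(36 + I*√733)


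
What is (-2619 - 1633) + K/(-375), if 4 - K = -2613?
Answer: -1597117/375 ≈ -4259.0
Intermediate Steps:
K = 2617 (K = 4 - 1*(-2613) = 4 + 2613 = 2617)
(-2619 - 1633) + K/(-375) = (-2619 - 1633) + 2617/(-375) = -4252 + 2617*(-1/375) = -4252 - 2617/375 = -1597117/375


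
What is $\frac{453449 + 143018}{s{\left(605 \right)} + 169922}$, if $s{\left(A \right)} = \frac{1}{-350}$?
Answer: $\frac{208763450}{59472699} \approx 3.5102$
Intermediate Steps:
$s{\left(A \right)} = - \frac{1}{350}$
$\frac{453449 + 143018}{s{\left(605 \right)} + 169922} = \frac{453449 + 143018}{- \frac{1}{350} + 169922} = \frac{596467}{\frac{59472699}{350}} = 596467 \cdot \frac{350}{59472699} = \frac{208763450}{59472699}$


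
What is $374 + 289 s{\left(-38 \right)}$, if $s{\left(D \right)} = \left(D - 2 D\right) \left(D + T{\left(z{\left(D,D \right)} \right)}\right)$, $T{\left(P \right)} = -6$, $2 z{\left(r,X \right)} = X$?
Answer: $-482834$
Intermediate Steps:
$z{\left(r,X \right)} = \frac{X}{2}$
$s{\left(D \right)} = - D \left(-6 + D\right)$ ($s{\left(D \right)} = \left(D - 2 D\right) \left(D - 6\right) = - D \left(-6 + D\right)$)
$374 + 289 s{\left(-38 \right)} = 374 + 289 \left(- 38 \left(6 - -38\right)\right) = 374 + 289 \left(- 38 \left(6 + 38\right)\right) = 374 + 289 \left(\left(-38\right) 44\right) = 374 + 289 \left(-1672\right) = 374 - 483208 = -482834$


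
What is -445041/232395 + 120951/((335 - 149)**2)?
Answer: 470806267/297775460 ≈ 1.5811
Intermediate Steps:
-445041/232395 + 120951/((335 - 149)**2) = -445041*1/232395 + 120951/(186**2) = -148347/77465 + 120951/34596 = -148347/77465 + 120951*(1/34596) = -148347/77465 + 13439/3844 = 470806267/297775460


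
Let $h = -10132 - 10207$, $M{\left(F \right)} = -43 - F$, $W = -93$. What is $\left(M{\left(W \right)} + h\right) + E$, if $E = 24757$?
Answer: $4468$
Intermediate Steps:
$h = -20339$
$\left(M{\left(W \right)} + h\right) + E = \left(\left(-43 - -93\right) - 20339\right) + 24757 = \left(\left(-43 + 93\right) - 20339\right) + 24757 = \left(50 - 20339\right) + 24757 = -20289 + 24757 = 4468$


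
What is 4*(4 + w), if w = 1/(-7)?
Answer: 108/7 ≈ 15.429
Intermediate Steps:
w = -1/7 ≈ -0.14286
4*(4 + w) = 4*(4 - 1/7) = 4*(27/7) = 108/7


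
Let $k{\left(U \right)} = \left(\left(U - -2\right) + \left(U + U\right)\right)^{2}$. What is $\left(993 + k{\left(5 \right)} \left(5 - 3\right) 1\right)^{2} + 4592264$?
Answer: $7060305$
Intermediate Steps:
$k{\left(U \right)} = \left(2 + 3 U\right)^{2}$ ($k{\left(U \right)} = \left(\left(U + 2\right) + 2 U\right)^{2} = \left(\left(2 + U\right) + 2 U\right)^{2} = \left(2 + 3 U\right)^{2}$)
$\left(993 + k{\left(5 \right)} \left(5 - 3\right) 1\right)^{2} + 4592264 = \left(993 + \left(2 + 3 \cdot 5\right)^{2} \left(5 - 3\right) 1\right)^{2} + 4592264 = \left(993 + \left(2 + 15\right)^{2} \left(5 - 3\right) 1\right)^{2} + 4592264 = \left(993 + 17^{2} \cdot 2 \cdot 1\right)^{2} + 4592264 = \left(993 + 289 \cdot 2 \cdot 1\right)^{2} + 4592264 = \left(993 + 578 \cdot 1\right)^{2} + 4592264 = \left(993 + 578\right)^{2} + 4592264 = 1571^{2} + 4592264 = 2468041 + 4592264 = 7060305$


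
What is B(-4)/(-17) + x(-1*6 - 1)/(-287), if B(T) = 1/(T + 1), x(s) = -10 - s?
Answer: 440/14637 ≈ 0.030061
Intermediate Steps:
B(T) = 1/(1 + T)
B(-4)/(-17) + x(-1*6 - 1)/(-287) = 1/((1 - 4)*(-17)) + (-10 - (-1*6 - 1))/(-287) = -1/17/(-3) + (-10 - (-6 - 1))*(-1/287) = -⅓*(-1/17) + (-10 - 1*(-7))*(-1/287) = 1/51 + (-10 + 7)*(-1/287) = 1/51 - 3*(-1/287) = 1/51 + 3/287 = 440/14637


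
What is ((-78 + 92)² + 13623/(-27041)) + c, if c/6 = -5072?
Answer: -817625299/27041 ≈ -30237.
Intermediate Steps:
c = -30432 (c = 6*(-5072) = -30432)
((-78 + 92)² + 13623/(-27041)) + c = ((-78 + 92)² + 13623/(-27041)) - 30432 = (14² + 13623*(-1/27041)) - 30432 = (196 - 13623/27041) - 30432 = 5286413/27041 - 30432 = -817625299/27041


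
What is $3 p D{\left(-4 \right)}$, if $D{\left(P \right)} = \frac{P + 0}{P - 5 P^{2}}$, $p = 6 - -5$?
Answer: $\frac{11}{7} \approx 1.5714$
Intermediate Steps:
$p = 11$ ($p = 6 + 5 = 11$)
$D{\left(P \right)} = \frac{P}{P - 5 P^{2}}$
$3 p D{\left(-4 \right)} = 3 \cdot 11 \left(- \frac{1}{-1 + 5 \left(-4\right)}\right) = 33 \left(- \frac{1}{-1 - 20}\right) = 33 \left(- \frac{1}{-21}\right) = 33 \left(\left(-1\right) \left(- \frac{1}{21}\right)\right) = 33 \cdot \frac{1}{21} = \frac{11}{7}$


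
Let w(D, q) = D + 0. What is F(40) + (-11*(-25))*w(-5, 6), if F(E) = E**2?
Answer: 225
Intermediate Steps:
w(D, q) = D
F(40) + (-11*(-25))*w(-5, 6) = 40**2 - 11*(-25)*(-5) = 1600 + 275*(-5) = 1600 - 1375 = 225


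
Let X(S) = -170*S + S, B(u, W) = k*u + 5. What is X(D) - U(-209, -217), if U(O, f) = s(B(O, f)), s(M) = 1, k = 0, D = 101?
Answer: -17070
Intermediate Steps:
B(u, W) = 5 (B(u, W) = 0*u + 5 = 0 + 5 = 5)
X(S) = -169*S
U(O, f) = 1
X(D) - U(-209, -217) = -169*101 - 1*1 = -17069 - 1 = -17070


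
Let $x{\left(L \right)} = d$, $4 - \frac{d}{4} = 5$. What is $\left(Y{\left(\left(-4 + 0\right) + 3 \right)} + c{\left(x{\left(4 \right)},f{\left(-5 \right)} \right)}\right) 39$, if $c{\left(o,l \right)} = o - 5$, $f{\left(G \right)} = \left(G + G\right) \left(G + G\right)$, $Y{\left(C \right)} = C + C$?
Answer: $-429$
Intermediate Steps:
$d = -4$ ($d = 16 - 20 = -4$)
$Y{\left(C \right)} = 2 C$
$x{\left(L \right)} = -4$
$f{\left(G \right)} = 4 G^{2}$ ($f{\left(G \right)} = 2 G 2 G = 4 G^{2}$)
$c{\left(o,l \right)} = -5 + o$ ($c{\left(o,l \right)} = o - 5 = -5 + o$)
$\left(Y{\left(\left(-4 + 0\right) + 3 \right)} + c{\left(x{\left(4 \right)},f{\left(-5 \right)} \right)}\right) 39 = \left(2 \left(\left(-4 + 0\right) + 3\right) - 9\right) 39 = \left(2 \left(-4 + 3\right) - 9\right) 39 = \left(2 \left(-1\right) - 9\right) 39 = \left(-2 - 9\right) 39 = \left(-11\right) 39 = -429$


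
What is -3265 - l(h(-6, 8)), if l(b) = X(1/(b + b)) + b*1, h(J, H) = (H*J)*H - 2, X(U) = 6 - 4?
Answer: -2881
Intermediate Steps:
X(U) = 2
h(J, H) = -2 + J*H² (h(J, H) = J*H² - 2 = -2 + J*H²)
l(b) = 2 + b (l(b) = 2 + b*1 = 2 + b)
-3265 - l(h(-6, 8)) = -3265 - (2 + (-2 - 6*8²)) = -3265 - (2 + (-2 - 6*64)) = -3265 - (2 + (-2 - 384)) = -3265 - (2 - 386) = -3265 - 1*(-384) = -3265 + 384 = -2881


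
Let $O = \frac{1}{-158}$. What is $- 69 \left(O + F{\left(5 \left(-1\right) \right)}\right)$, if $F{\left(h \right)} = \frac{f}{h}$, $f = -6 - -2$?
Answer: $- \frac{43263}{790} \approx -54.763$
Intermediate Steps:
$O = - \frac{1}{158} \approx -0.0063291$
$f = -4$ ($f = -6 + 2 = -4$)
$F{\left(h \right)} = - \frac{4}{h}$
$- 69 \left(O + F{\left(5 \left(-1\right) \right)}\right) = - 69 \left(- \frac{1}{158} - \frac{4}{5 \left(-1\right)}\right) = - 69 \left(- \frac{1}{158} - \frac{4}{-5}\right) = - 69 \left(- \frac{1}{158} - - \frac{4}{5}\right) = - 69 \left(- \frac{1}{158} + \frac{4}{5}\right) = \left(-69\right) \frac{627}{790} = - \frac{43263}{790}$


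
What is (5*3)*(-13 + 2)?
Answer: -165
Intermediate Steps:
(5*3)*(-13 + 2) = 15*(-11) = -165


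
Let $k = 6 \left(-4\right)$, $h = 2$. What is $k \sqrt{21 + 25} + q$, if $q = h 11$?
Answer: $22 - 24 \sqrt{46} \approx -140.78$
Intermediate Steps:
$q = 22$ ($q = 2 \cdot 11 = 22$)
$k = -24$
$k \sqrt{21 + 25} + q = - 24 \sqrt{21 + 25} + 22 = - 24 \sqrt{46} + 22 = 22 - 24 \sqrt{46}$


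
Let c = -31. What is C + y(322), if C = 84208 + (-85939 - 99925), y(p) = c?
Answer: -101687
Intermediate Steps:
y(p) = -31
C = -101656 (C = 84208 - 185864 = -101656)
C + y(322) = -101656 - 31 = -101687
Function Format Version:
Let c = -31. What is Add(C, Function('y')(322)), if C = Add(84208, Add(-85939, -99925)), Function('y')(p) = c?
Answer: -101687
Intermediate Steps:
Function('y')(p) = -31
C = -101656 (C = Add(84208, -185864) = -101656)
Add(C, Function('y')(322)) = Add(-101656, -31) = -101687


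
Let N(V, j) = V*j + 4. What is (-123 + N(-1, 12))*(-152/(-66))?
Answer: -9956/33 ≈ -301.70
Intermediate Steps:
N(V, j) = 4 + V*j
(-123 + N(-1, 12))*(-152/(-66)) = (-123 + (4 - 1*12))*(-152/(-66)) = (-123 + (4 - 12))*(-152*(-1/66)) = (-123 - 8)*(76/33) = -131*76/33 = -9956/33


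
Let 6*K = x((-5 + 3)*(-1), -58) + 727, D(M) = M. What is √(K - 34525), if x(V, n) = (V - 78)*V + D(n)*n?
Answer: I*√135474/2 ≈ 184.03*I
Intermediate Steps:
x(V, n) = n² + V*(-78 + V) (x(V, n) = (V - 78)*V + n*n = (-78 + V)*V + n² = V*(-78 + V) + n² = n² + V*(-78 + V))
K = 1313/2 (K = ((((-5 + 3)*(-1))² + (-58)² - 78*(-5 + 3)*(-1)) + 727)/6 = (((-2*(-1))² + 3364 - (-156)*(-1)) + 727)/6 = ((2² + 3364 - 78*2) + 727)/6 = ((4 + 3364 - 156) + 727)/6 = (3212 + 727)/6 = (⅙)*3939 = 1313/2 ≈ 656.50)
√(K - 34525) = √(1313/2 - 34525) = √(-67737/2) = I*√135474/2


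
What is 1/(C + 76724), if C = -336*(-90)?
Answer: 1/106964 ≈ 9.3489e-6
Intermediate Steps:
C = 30240
1/(C + 76724) = 1/(30240 + 76724) = 1/106964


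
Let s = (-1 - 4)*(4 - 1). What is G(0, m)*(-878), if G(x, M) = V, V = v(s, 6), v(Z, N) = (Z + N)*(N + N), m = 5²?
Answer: 94824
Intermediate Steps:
s = -15 (s = -5*3 = -15)
m = 25
v(Z, N) = 2*N*(N + Z) (v(Z, N) = (N + Z)*(2*N) = 2*N*(N + Z))
V = -108 (V = 2*6*(6 - 15) = 2*6*(-9) = -108)
G(x, M) = -108
G(0, m)*(-878) = -108*(-878) = 94824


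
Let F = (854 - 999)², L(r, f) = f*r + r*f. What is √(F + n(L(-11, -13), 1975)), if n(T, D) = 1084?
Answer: √22109 ≈ 148.69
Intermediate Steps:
L(r, f) = 2*f*r (L(r, f) = f*r + f*r = 2*f*r)
F = 21025 (F = (-145)² = 21025)
√(F + n(L(-11, -13), 1975)) = √(21025 + 1084) = √22109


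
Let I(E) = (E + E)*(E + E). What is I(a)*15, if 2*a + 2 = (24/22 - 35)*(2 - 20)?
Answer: 671742960/121 ≈ 5.5516e+6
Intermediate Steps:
a = 3346/11 (a = -1 + ((24/22 - 35)*(2 - 20))/2 = -1 + ((24*(1/22) - 35)*(-18))/2 = -1 + ((12/11 - 35)*(-18))/2 = -1 + (-373/11*(-18))/2 = -1 + (1/2)*(6714/11) = -1 + 3357/11 = 3346/11 ≈ 304.18)
I(E) = 4*E**2 (I(E) = (2*E)*(2*E) = 4*E**2)
I(a)*15 = (4*(3346/11)**2)*15 = (4*(11195716/121))*15 = (44782864/121)*15 = 671742960/121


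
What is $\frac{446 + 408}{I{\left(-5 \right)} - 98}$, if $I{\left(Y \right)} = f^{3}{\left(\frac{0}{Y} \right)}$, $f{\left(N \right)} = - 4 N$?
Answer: $- \frac{61}{7} \approx -8.7143$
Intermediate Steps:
$I{\left(Y \right)} = 0$ ($I{\left(Y \right)} = \left(- 4 \frac{0}{Y}\right)^{3} = \left(\left(-4\right) 0\right)^{3} = 0^{3} = 0$)
$\frac{446 + 408}{I{\left(-5 \right)} - 98} = \frac{446 + 408}{0 - 98} = \frac{854}{-98} = 854 \left(- \frac{1}{98}\right) = - \frac{61}{7}$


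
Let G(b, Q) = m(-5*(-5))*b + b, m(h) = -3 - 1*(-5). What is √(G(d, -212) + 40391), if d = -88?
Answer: √40127 ≈ 200.32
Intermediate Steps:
m(h) = 2 (m(h) = -3 + 5 = 2)
G(b, Q) = 3*b (G(b, Q) = 2*b + b = 3*b)
√(G(d, -212) + 40391) = √(3*(-88) + 40391) = √(-264 + 40391) = √40127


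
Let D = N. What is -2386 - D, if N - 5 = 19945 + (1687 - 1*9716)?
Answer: -14307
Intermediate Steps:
N = 11921 (N = 5 + (19945 + (1687 - 1*9716)) = 5 + (19945 + (1687 - 9716)) = 5 + (19945 - 8029) = 5 + 11916 = 11921)
D = 11921
-2386 - D = -2386 - 1*11921 = -2386 - 11921 = -14307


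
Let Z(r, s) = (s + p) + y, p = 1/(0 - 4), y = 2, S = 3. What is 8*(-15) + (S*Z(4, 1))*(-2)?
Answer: -273/2 ≈ -136.50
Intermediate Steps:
p = -1/4 (p = 1/(-4) = -1/4 ≈ -0.25000)
Z(r, s) = 7/4 + s (Z(r, s) = (s - 1/4) + 2 = (-1/4 + s) + 2 = 7/4 + s)
8*(-15) + (S*Z(4, 1))*(-2) = 8*(-15) + (3*(7/4 + 1))*(-2) = -120 + (3*(11/4))*(-2) = -120 + (33/4)*(-2) = -120 - 33/2 = -273/2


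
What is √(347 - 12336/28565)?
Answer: √282785473235/28565 ≈ 18.616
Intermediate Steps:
√(347 - 12336/28565) = √(9899719/28565) = √282785473235/28565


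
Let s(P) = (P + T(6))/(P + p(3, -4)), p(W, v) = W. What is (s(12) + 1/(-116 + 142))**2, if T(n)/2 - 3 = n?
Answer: 2809/676 ≈ 4.1553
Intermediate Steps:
T(n) = 6 + 2*n
s(P) = (18 + P)/(3 + P) (s(P) = (P + (6 + 2*6))/(P + 3) = (P + (6 + 12))/(3 + P) = (P + 18)/(3 + P) = (18 + P)/(3 + P))
(s(12) + 1/(-116 + 142))**2 = ((18 + 12)/(3 + 12) + 1/(-116 + 142))**2 = (30/15 + 1/26)**2 = ((1/15)*30 + 1/26)**2 = (2 + 1/26)**2 = (53/26)**2 = 2809/676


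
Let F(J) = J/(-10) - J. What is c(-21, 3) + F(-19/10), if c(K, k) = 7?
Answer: 909/100 ≈ 9.0900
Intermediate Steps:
F(J) = -11*J/10 (F(J) = J*(-⅒) - J = -J/10 - J = -11*J/10)
c(-21, 3) + F(-19/10) = 7 - (-209)/(10*10) = 7 - 11/10*(-19/10) = 7 + 209/100 = 909/100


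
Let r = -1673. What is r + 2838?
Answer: 1165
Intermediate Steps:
r + 2838 = -1673 + 2838 = 1165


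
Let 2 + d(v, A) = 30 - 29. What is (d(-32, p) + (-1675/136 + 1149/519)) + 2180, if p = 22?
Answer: 51029825/23528 ≈ 2168.9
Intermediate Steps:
d(v, A) = -1 (d(v, A) = -2 + (30 - 29) = -2 + 1 = -1)
(d(-32, p) + (-1675/136 + 1149/519)) + 2180 = (-1 + (-1675/136 + 1149/519)) + 2180 = (-1 + (-1675*1/136 + 1149*(1/519))) + 2180 = (-1 + (-1675/136 + 383/173)) + 2180 = (-1 - 237687/23528) + 2180 = -261215/23528 + 2180 = 51029825/23528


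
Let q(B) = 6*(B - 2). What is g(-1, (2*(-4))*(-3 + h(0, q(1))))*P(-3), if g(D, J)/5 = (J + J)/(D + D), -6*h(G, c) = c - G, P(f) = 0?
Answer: 0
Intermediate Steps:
q(B) = -12 + 6*B (q(B) = 6*(-2 + B) = -12 + 6*B)
h(G, c) = -c/6 + G/6 (h(G, c) = -(c - G)/6 = -c/6 + G/6)
g(D, J) = 5*J/D (g(D, J) = 5*((J + J)/(D + D)) = 5*((2*J)/((2*D))) = 5*((2*J)*(1/(2*D))) = 5*(J/D) = 5*J/D)
g(-1, (2*(-4))*(-3 + h(0, q(1))))*P(-3) = (5*((2*(-4))*(-3 + (-(-12 + 6*1)/6 + (1/6)*0)))/(-1))*0 = (5*(-8*(-3 + (-(-12 + 6)/6 + 0)))*(-1))*0 = (5*(-8*(-3 + (-1/6*(-6) + 0)))*(-1))*0 = (5*(-8*(-3 + (1 + 0)))*(-1))*0 = (5*(-8*(-3 + 1))*(-1))*0 = (5*(-8*(-2))*(-1))*0 = (5*16*(-1))*0 = -80*0 = 0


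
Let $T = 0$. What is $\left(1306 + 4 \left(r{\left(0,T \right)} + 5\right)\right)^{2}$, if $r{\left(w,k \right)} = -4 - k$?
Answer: $1716100$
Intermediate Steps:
$\left(1306 + 4 \left(r{\left(0,T \right)} + 5\right)\right)^{2} = \left(1306 + 4 \left(\left(-4 - 0\right) + 5\right)\right)^{2} = \left(1306 + 4 \left(\left(-4 + 0\right) + 5\right)\right)^{2} = \left(1306 + 4 \left(-4 + 5\right)\right)^{2} = \left(1306 + 4 \cdot 1\right)^{2} = \left(1306 + 4\right)^{2} = 1310^{2} = 1716100$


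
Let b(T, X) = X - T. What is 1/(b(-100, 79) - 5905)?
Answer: -1/5726 ≈ -0.00017464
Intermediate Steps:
1/(b(-100, 79) - 5905) = 1/((79 - 1*(-100)) - 5905) = 1/((79 + 100) - 5905) = 1/(179 - 5905) = 1/(-5726) = -1/5726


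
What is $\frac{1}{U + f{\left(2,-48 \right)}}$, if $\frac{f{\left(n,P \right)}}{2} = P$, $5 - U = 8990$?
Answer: $- \frac{1}{9081} \approx -0.00011012$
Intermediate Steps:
$U = -8985$ ($U = 5 - 8990 = -8985$)
$f{\left(n,P \right)} = 2 P$
$\frac{1}{U + f{\left(2,-48 \right)}} = \frac{1}{-8985 + 2 \left(-48\right)} = \frac{1}{-8985 - 96} = \frac{1}{-9081} = - \frac{1}{9081}$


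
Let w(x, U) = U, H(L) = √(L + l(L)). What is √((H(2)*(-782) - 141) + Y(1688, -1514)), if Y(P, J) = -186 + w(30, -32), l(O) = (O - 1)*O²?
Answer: √(-359 - 782*√6) ≈ 47.692*I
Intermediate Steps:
l(O) = O²*(-1 + O) (l(O) = (-1 + O)*O² = O²*(-1 + O))
H(L) = √(L + L²*(-1 + L))
Y(P, J) = -218 (Y(P, J) = -186 - 32 = -218)
√((H(2)*(-782) - 141) + Y(1688, -1514)) = √((√(2*(1 + 2*(-1 + 2)))*(-782) - 141) - 218) = √((√(2*(1 + 2*1))*(-782) - 141) - 218) = √((√(2*(1 + 2))*(-782) - 141) - 218) = √((√(2*3)*(-782) - 141) - 218) = √((√6*(-782) - 141) - 218) = √((-782*√6 - 141) - 218) = √((-141 - 782*√6) - 218) = √(-359 - 782*√6)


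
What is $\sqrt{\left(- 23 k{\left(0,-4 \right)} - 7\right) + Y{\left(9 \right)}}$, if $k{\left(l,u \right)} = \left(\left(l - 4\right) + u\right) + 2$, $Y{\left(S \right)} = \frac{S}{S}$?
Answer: $2 \sqrt{33} \approx 11.489$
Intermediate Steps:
$Y{\left(S \right)} = 1$
$k{\left(l,u \right)} = -2 + l + u$ ($k{\left(l,u \right)} = \left(\left(-4 + l\right) + u\right) + 2 = \left(-4 + l + u\right) + 2 = -2 + l + u$)
$\sqrt{\left(- 23 k{\left(0,-4 \right)} - 7\right) + Y{\left(9 \right)}} = \sqrt{\left(- 23 \left(-2 + 0 - 4\right) - 7\right) + 1} = \sqrt{\left(\left(-23\right) \left(-6\right) - 7\right) + 1} = \sqrt{\left(138 - 7\right) + 1} = \sqrt{131 + 1} = \sqrt{132} = 2 \sqrt{33}$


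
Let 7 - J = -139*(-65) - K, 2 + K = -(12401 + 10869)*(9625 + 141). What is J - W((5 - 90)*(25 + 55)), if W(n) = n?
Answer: -227257050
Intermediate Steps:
K = -227254822 (K = -2 - (12401 + 10869)*(9625 + 141) = -2 - 23270*9766 = -2 - 1*227254820 = -2 - 227254820 = -227254822)
J = -227263850 (J = 7 - (-139*(-65) - 1*(-227254822)) = 7 - (9035 + 227254822) = 7 - 1*227263857 = 7 - 227263857 = -227263850)
J - W((5 - 90)*(25 + 55)) = -227263850 - (5 - 90)*(25 + 55) = -227263850 - (-85)*80 = -227263850 - 1*(-6800) = -227263850 + 6800 = -227257050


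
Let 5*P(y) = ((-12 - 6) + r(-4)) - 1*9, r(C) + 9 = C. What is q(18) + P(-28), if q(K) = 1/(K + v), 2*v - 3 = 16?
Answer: -438/55 ≈ -7.9636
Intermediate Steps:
v = 19/2 (v = 3/2 + (½)*16 = 3/2 + 8 = 19/2 ≈ 9.5000)
r(C) = -9 + C
q(K) = 1/(19/2 + K) (q(K) = 1/(K + 19/2) = 1/(19/2 + K))
P(y) = -8 (P(y) = (((-12 - 6) + (-9 - 4)) - 1*9)/5 = ((-18 - 13) - 9)/5 = (-31 - 9)/5 = (⅕)*(-40) = -8)
q(18) + P(-28) = 2/(19 + 2*18) - 8 = 2/(19 + 36) - 8 = 2/55 - 8 = -438/55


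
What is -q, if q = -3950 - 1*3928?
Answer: 7878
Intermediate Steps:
q = -7878 (q = -3950 - 3928 = -7878)
-q = -1*(-7878) = 7878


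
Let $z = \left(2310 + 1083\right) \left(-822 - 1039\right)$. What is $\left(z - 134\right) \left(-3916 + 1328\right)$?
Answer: $16341944116$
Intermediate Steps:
$z = -6314373$ ($z = 3393 \left(-1861\right) = -6314373$)
$\left(z - 134\right) \left(-3916 + 1328\right) = \left(-6314373 - 134\right) \left(-3916 + 1328\right) = \left(-6314507\right) \left(-2588\right) = 16341944116$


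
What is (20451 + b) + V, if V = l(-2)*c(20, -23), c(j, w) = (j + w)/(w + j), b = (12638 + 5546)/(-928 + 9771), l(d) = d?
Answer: 180848691/8843 ≈ 20451.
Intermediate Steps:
b = 18184/8843 ≈ 2.0563
c(j, w) = 1 (c(j, w) = (j + w)/(j + w) = 1)
V = -2 (V = -2*1 = -2)
(20451 + b) + V = (20451 + 18184/8843) - 2 = 180866377/8843 - 2 = 180848691/8843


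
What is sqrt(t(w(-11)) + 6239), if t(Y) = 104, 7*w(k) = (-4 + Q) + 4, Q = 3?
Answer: sqrt(6343) ≈ 79.643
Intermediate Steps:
w(k) = 3/7 (w(k) = ((-4 + 3) + 4)/7 = (-1 + 4)/7 = (1/7)*3 = 3/7)
sqrt(t(w(-11)) + 6239) = sqrt(104 + 6239) = sqrt(6343)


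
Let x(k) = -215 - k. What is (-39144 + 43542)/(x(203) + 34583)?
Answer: 4398/34165 ≈ 0.12873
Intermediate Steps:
(-39144 + 43542)/(x(203) + 34583) = (-39144 + 43542)/((-215 - 1*203) + 34583) = 4398/((-215 - 203) + 34583) = 4398/(-418 + 34583) = 4398/34165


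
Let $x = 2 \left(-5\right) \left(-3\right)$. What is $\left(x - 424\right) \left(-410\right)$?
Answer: $161540$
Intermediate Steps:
$x = 30$ ($x = \left(-10\right) \left(-3\right) = 30$)
$\left(x - 424\right) \left(-410\right) = \left(30 - 424\right) \left(-410\right) = \left(-394\right) \left(-410\right) = 161540$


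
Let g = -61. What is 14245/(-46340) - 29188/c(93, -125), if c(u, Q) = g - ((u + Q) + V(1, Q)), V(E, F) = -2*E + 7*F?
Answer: -1218439/35086 ≈ -34.727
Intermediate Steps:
c(u, Q) = -59 - u - 8*Q (c(u, Q) = -61 - ((u + Q) + (-2*1 + 7*Q)) = -61 - ((Q + u) + (-2 + 7*Q)) = -61 - (-2 + u + 8*Q) = -61 + (2 - u - 8*Q) = -59 - u - 8*Q)
14245/(-46340) - 29188/c(93, -125) = 14245/(-46340) - 29188/(-59 - 1*93 - 8*(-125)) = 14245*(-1/46340) - 29188/(-59 - 93 + 1000) = -407/1324 - 29188/848 = -407/1324 - 29188*1/848 = -407/1324 - 7297/212 = -1218439/35086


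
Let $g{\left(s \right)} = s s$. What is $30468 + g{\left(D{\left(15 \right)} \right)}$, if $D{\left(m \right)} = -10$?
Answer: $30568$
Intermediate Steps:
$g{\left(s \right)} = s^{2}$
$30468 + g{\left(D{\left(15 \right)} \right)} = 30468 + \left(-10\right)^{2} = 30468 + 100 = 30568$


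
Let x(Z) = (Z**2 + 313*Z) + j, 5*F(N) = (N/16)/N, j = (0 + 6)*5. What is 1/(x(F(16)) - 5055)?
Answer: -6400/32134959 ≈ -0.00019916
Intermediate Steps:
j = 30 (j = 6*5 = 30)
F(N) = 1/80 (F(N) = ((N/16)/N)/5 = (1/5)*(1/16) = 1/80)
x(Z) = 30 + Z**2 + 313*Z (x(Z) = (Z**2 + 313*Z) + 30 = 30 + Z**2 + 313*Z)
1/(x(F(16)) - 5055) = 1/((30 + (1/80)**2 + 313*(1/80)) - 5055) = 1/((30 + 1/6400 + 313/80) - 5055) = 1/(217041/6400 - 5055) = 1/(-32134959/6400) = -6400/32134959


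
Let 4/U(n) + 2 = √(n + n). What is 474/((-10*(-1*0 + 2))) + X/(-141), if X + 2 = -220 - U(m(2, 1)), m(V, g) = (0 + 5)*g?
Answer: -93551/4230 + 2*√10/423 ≈ -22.101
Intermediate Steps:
m(V, g) = 5*g
U(n) = 4/(-2 + √2*√n) (U(n) = 4/(-2 + √(n + n)) = 4/(-2 + √(2*n)) = 4/(-2 + √2*√n))
X = -222 - 4/(-2 + √10) (X = -2 + (-220 - 4/(-2 + √2*√(5*1))) = -2 + (-220 - 4/(-2 + √2*√5)) = -2 + (-220 - 4/(-2 + √10)) = -222 - 4/(-2 + √10) ≈ -225.44)
474/((-10*(-1*0 + 2))) + X/(-141) = 474/((-10*(-1*0 + 2))) + (-670/3 - 2*√10/3)/(-141) = 474/((-10*(0 + 2))) + (-670/3 - 2*√10/3)*(-1/141) = 474/((-10*2)) + (670/423 + 2*√10/423) = 474/(-20) + (670/423 + 2*√10/423) = 474*(-1/20) + (670/423 + 2*√10/423) = -237/10 + (670/423 + 2*√10/423) = -93551/4230 + 2*√10/423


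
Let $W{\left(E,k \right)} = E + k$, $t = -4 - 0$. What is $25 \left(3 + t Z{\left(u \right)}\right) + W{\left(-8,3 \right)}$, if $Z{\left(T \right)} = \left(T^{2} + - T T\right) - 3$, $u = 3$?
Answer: $370$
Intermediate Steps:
$t = -4$ ($t = -4 + 0 = -4$)
$Z{\left(T \right)} = -3$ ($Z{\left(T \right)} = \left(T^{2} - T^{2}\right) - 3 = 0 - 3 = -3$)
$25 \left(3 + t Z{\left(u \right)}\right) + W{\left(-8,3 \right)} = 25 \left(3 - -12\right) + \left(-8 + 3\right) = 25 \left(3 + 12\right) - 5 = 25 \cdot 15 - 5 = 375 - 5 = 370$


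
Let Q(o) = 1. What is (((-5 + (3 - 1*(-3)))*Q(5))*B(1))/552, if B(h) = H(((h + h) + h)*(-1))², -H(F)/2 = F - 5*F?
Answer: 24/23 ≈ 1.0435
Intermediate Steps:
H(F) = 8*F (H(F) = -2*(F - 5*F) = -(-8)*F = 8*F)
B(h) = 576*h² (B(h) = (8*(((h + h) + h)*(-1)))² = (8*((2*h + h)*(-1)))² = (8*((3*h)*(-1)))² = (8*(-3*h))² = (-24*h)² = 576*h²)
(((-5 + (3 - 1*(-3)))*Q(5))*B(1))/552 = (((-5 + (3 - 1*(-3)))*1)*(576*1²))/552 = (((-5 + (3 + 3))*1)*(576*1))*(1/552) = (((-5 + 6)*1)*576)*(1/552) = ((1*1)*576)*(1/552) = (1*576)*(1/552) = 576*(1/552) = 24/23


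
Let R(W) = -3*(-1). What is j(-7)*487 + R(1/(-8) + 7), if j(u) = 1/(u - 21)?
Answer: -403/28 ≈ -14.393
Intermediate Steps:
R(W) = 3
j(u) = 1/(-21 + u)
j(-7)*487 + R(1/(-8) + 7) = 487/(-21 - 7) + 3 = 487/(-28) + 3 = -1/28*487 + 3 = -487/28 + 3 = -403/28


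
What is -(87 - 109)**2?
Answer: -484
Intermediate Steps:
-(87 - 109)**2 = -1*(-22)**2 = -1*484 = -484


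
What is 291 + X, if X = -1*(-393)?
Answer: 684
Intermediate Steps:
X = 393
291 + X = 291 + 393 = 684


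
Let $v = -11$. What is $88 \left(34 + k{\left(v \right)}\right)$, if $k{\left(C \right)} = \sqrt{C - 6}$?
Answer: $2992 + 88 i \sqrt{17} \approx 2992.0 + 362.83 i$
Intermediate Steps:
$k{\left(C \right)} = \sqrt{-6 + C}$
$88 \left(34 + k{\left(v \right)}\right) = 88 \left(34 + \sqrt{-6 - 11}\right) = 88 \left(34 + \sqrt{-17}\right) = 88 \left(34 + i \sqrt{17}\right) = 2992 + 88 i \sqrt{17}$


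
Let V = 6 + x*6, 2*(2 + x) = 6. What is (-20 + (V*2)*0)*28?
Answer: -560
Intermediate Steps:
x = 1 (x = -2 + (1/2)*6 = -2 + 3 = 1)
V = 12 (V = 6 + 1*6 = 6 + 6 = 12)
(-20 + (V*2)*0)*28 = (-20 + (12*2)*0)*28 = (-20 + 24*0)*28 = (-20 + 0)*28 = -20*28 = -560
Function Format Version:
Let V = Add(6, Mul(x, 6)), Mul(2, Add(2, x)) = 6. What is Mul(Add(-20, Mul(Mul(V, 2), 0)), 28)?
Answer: -560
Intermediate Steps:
x = 1 (x = Add(-2, Mul(Rational(1, 2), 6)) = Add(-2, 3) = 1)
V = 12 (V = Add(6, Mul(1, 6)) = Add(6, 6) = 12)
Mul(Add(-20, Mul(Mul(V, 2), 0)), 28) = Mul(Add(-20, Mul(Mul(12, 2), 0)), 28) = Mul(Add(-20, Mul(24, 0)), 28) = Mul(Add(-20, 0), 28) = Mul(-20, 28) = -560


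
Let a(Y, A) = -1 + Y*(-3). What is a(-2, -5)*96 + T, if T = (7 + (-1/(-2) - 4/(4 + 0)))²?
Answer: 2089/4 ≈ 522.25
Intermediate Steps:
a(Y, A) = -1 - 3*Y
T = 169/4 (T = (7 + (-1*(-½) - 4/4))² = (7 + (½ - 4*¼))² = (7 + (½ - 1))² = (7 - ½)² = (13/2)² = 169/4 ≈ 42.250)
a(-2, -5)*96 + T = (-1 - 3*(-2))*96 + 169/4 = (-1 + 6)*96 + 169/4 = 5*96 + 169/4 = 480 + 169/4 = 2089/4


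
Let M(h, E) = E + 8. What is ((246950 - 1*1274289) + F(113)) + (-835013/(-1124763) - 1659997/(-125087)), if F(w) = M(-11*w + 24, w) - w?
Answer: -144536544480735269/140693229381 ≈ -1.0273e+6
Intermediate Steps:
M(h, E) = 8 + E
F(w) = 8 (F(w) = (8 + w) - w = 8)
((246950 - 1*1274289) + F(113)) + (-835013/(-1124763) - 1659997/(-125087)) = ((246950 - 1*1274289) + 8) + (-835013/(-1124763) - 1659997/(-125087)) = ((246950 - 1274289) + 8) + (-835013*(-1/1124763) - 1659997*(-1/125087)) = (-1027339 + 8) + (835013/1124763 + 1659997/125087) = -1027331 + 1971552476842/140693229381 = -144536544480735269/140693229381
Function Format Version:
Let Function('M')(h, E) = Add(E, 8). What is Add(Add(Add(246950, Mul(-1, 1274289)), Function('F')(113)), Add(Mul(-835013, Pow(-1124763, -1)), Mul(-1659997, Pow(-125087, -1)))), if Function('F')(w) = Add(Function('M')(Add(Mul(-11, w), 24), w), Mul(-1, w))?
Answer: Rational(-144536544480735269, 140693229381) ≈ -1.0273e+6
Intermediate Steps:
Function('M')(h, E) = Add(8, E)
Function('F')(w) = 8 (Function('F')(w) = Add(Add(8, w), Mul(-1, w)) = 8)
Add(Add(Add(246950, Mul(-1, 1274289)), Function('F')(113)), Add(Mul(-835013, Pow(-1124763, -1)), Mul(-1659997, Pow(-125087, -1)))) = Add(Add(Add(246950, Mul(-1, 1274289)), 8), Add(Mul(-835013, Pow(-1124763, -1)), Mul(-1659997, Pow(-125087, -1)))) = Add(Add(Add(246950, -1274289), 8), Add(Mul(-835013, Rational(-1, 1124763)), Mul(-1659997, Rational(-1, 125087)))) = Add(Add(-1027339, 8), Add(Rational(835013, 1124763), Rational(1659997, 125087))) = Add(-1027331, Rational(1971552476842, 140693229381)) = Rational(-144536544480735269, 140693229381)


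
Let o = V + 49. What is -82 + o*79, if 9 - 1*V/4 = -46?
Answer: 21169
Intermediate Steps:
V = 220 (V = 36 - 4*(-46) = 36 + 184 = 220)
o = 269 (o = 220 + 49 = 269)
-82 + o*79 = -82 + 269*79 = -82 + 21251 = 21169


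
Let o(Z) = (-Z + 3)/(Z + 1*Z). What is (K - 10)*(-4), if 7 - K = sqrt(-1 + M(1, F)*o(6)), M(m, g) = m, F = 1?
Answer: 12 + 2*I*sqrt(5) ≈ 12.0 + 4.4721*I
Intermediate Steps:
o(Z) = (3 - Z)/(2*Z) (o(Z) = (3 - Z)/(Z + Z) = (3 - Z)/((2*Z)) = (3 - Z)*(1/(2*Z)) = (3 - Z)/(2*Z))
K = 7 - I*sqrt(5)/2 (K = 7 - sqrt(-1 + 1*((1/2)*(3 - 1*6)/6)) = 7 - sqrt(-1 + 1*((1/2)*(1/6)*(3 - 6))) = 7 - sqrt(-1 + 1*((1/2)*(1/6)*(-3))) = 7 - sqrt(-1 + 1*(-1/4)) = 7 - sqrt(-1 - 1/4) = 7 - sqrt(-5/4) = 7 - I*sqrt(5)/2 ≈ 7.0 - 1.118*I)
(K - 10)*(-4) = ((7 - I*sqrt(5)/2) - 10)*(-4) = (-3 - I*sqrt(5)/2)*(-4) = 12 + 2*I*sqrt(5)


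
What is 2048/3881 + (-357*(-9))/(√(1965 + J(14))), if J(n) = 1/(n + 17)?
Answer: 2048/3881 + 3213*√472099/30458 ≈ 73.009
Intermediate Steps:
J(n) = 1/(17 + n)
2048/3881 + (-357*(-9))/(√(1965 + J(14))) = 2048/3881 + (-357*(-9))/(√(1965 + 1/(17 + 14))) = 2048*(1/3881) + 3213/(√(1965 + 1/31)) = 2048/3881 + 3213/(√(1965 + 1/31)) = 2048/3881 + 3213/(√(60916/31)) = 2048/3881 + 3213/((2*√472099/31)) = 2048/3881 + 3213*(√472099/30458) = 2048/3881 + 3213*√472099/30458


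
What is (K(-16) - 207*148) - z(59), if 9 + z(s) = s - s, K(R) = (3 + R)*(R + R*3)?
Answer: -29795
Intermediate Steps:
K(R) = 4*R*(3 + R) (K(R) = (3 + R)*(R + 3*R) = (3 + R)*(4*R) = 4*R*(3 + R))
z(s) = -9 (z(s) = -9 + (s - s) = -9 + 0 = -9)
(K(-16) - 207*148) - z(59) = (4*(-16)*(3 - 16) - 207*148) - 1*(-9) = (4*(-16)*(-13) - 30636) + 9 = (832 - 30636) + 9 = -29804 + 9 = -29795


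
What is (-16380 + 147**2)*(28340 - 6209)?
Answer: 115722999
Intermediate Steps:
(-16380 + 147**2)*(28340 - 6209) = (-16380 + 21609)*22131 = 5229*22131 = 115722999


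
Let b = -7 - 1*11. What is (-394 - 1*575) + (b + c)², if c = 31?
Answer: -800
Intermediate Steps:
b = -18 (b = -7 - 11 = -18)
(-394 - 1*575) + (b + c)² = (-394 - 1*575) + (-18 + 31)² = (-394 - 575) + 13² = -969 + 169 = -800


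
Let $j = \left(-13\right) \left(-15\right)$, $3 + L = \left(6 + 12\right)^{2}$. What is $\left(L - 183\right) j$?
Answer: $26910$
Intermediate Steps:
$L = 321$ ($L = -3 + \left(6 + 12\right)^{2} = -3 + 18^{2} = -3 + 324 = 321$)
$j = 195$
$\left(L - 183\right) j = \left(321 - 183\right) 195 = 138 \cdot 195 = 26910$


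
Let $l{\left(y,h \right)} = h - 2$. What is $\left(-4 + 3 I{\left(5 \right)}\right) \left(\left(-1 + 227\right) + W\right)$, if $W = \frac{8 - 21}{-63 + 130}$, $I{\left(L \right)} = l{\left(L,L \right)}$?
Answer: $\frac{75645}{67} \approx 1129.0$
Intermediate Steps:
$l{\left(y,h \right)} = -2 + h$ ($l{\left(y,h \right)} = h - 2 = -2 + h$)
$I{\left(L \right)} = -2 + L$
$W = - \frac{13}{67} \approx -0.19403$
$\left(-4 + 3 I{\left(5 \right)}\right) \left(\left(-1 + 227\right) + W\right) = \left(-4 + 3 \left(-2 + 5\right)\right) \left(\left(-1 + 227\right) - \frac{13}{67}\right) = \left(-4 + 3 \cdot 3\right) \left(226 - \frac{13}{67}\right) = \left(-4 + 9\right) \frac{15129}{67} = 5 \cdot \frac{15129}{67} = \frac{75645}{67}$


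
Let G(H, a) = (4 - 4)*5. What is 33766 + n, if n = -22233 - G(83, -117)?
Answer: 11533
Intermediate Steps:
G(H, a) = 0 (G(H, a) = 0*5 = 0)
n = -22233 (n = -22233 - 1*0 = -22233 + 0 = -22233)
33766 + n = 33766 - 22233 = 11533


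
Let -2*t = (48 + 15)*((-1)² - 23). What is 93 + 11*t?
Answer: 7716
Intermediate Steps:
t = 693 (t = -(48 + 15)*((-1)² - 23)/2 = -63*(1 - 23)/2 = -63*(-22)/2 = -½*(-1386) = 693)
93 + 11*t = 93 + 11*693 = 93 + 7623 = 7716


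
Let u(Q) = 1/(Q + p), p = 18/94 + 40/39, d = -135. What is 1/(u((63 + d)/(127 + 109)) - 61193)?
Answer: -98635/6035663408 ≈ -1.6342e-5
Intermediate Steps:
p = 2231/1833 (p = 18*(1/94) + 40*(1/39) = 9/47 + 40/39 = 2231/1833 ≈ 1.2171)
u(Q) = 1/(2231/1833 + Q) (u(Q) = 1/(Q + 2231/1833) = 1/(2231/1833 + Q))
1/(u((63 + d)/(127 + 109)) - 61193) = 1/(1833/(2231 + 1833*((63 - 135)/(127 + 109))) - 61193) = 1/(1833/(2231 + 1833*(-72/236)) - 61193) = 1/(1833/(2231 + 1833*(-72*1/236)) - 61193) = 1/(1833/(2231 + 1833*(-18/59)) - 61193) = 1/(1833/(2231 - 32994/59) - 61193) = 1/(1833/(98635/59) - 61193) = 1/(1833*(59/98635) - 61193) = 1/(108147/98635 - 61193) = 1/(-6035663408/98635) = -98635/6035663408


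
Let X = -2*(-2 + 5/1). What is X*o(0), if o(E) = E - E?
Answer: 0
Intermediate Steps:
X = -6 (X = -2*(-2 + 5*1) = -2*(-2 + 5) = -2*3 = -6)
o(E) = 0
X*o(0) = -6*0 = 0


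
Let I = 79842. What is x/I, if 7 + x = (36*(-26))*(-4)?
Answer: 3737/79842 ≈ 0.046805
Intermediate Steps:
x = 3737 (x = -7 + (36*(-26))*(-4) = -7 - 936*(-4) = -7 + 3744 = 3737)
x/I = 3737/79842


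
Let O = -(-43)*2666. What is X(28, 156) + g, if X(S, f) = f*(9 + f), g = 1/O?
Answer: 2950782121/114638 ≈ 25740.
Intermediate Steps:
O = 114638 (O = -1*(-114638) = 114638)
g = 1/114638 ≈ 8.7231e-6
X(28, 156) + g = 156*(9 + 156) + 1/114638 = 156*165 + 1/114638 = 25740 + 1/114638 = 2950782121/114638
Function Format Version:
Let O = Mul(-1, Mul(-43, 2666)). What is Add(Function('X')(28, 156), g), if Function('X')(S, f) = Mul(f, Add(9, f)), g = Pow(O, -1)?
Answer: Rational(2950782121, 114638) ≈ 25740.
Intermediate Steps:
O = 114638 (O = Mul(-1, -114638) = 114638)
g = Rational(1, 114638) (g = Pow(114638, -1) = Rational(1, 114638) ≈ 8.7231e-6)
Add(Function('X')(28, 156), g) = Add(Mul(156, Add(9, 156)), Rational(1, 114638)) = Add(Mul(156, 165), Rational(1, 114638)) = Add(25740, Rational(1, 114638)) = Rational(2950782121, 114638)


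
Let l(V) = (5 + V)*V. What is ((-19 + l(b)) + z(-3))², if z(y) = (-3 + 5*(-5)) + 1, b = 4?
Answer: 100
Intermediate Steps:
l(V) = V*(5 + V)
z(y) = -27 (z(y) = (-3 - 25) + 1 = -28 + 1 = -27)
((-19 + l(b)) + z(-3))² = ((-19 + 4*(5 + 4)) - 27)² = ((-19 + 4*9) - 27)² = ((-19 + 36) - 27)² = (17 - 27)² = (-10)² = 100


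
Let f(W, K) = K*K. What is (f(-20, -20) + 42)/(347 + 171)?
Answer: 221/259 ≈ 0.85328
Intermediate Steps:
f(W, K) = K²
(f(-20, -20) + 42)/(347 + 171) = ((-20)² + 42)/(347 + 171) = (400 + 42)/518 = 442*(1/518) = 221/259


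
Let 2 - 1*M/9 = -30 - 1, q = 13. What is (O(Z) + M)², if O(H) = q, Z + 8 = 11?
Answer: 96100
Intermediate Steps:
Z = 3 (Z = -8 + 11 = 3)
O(H) = 13
M = 297 (M = 18 - 9*(-30 - 1) = 18 - 9*(-31) = 18 + 279 = 297)
(O(Z) + M)² = (13 + 297)² = 310² = 96100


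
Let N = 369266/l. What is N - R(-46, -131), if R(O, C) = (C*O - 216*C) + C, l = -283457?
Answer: -9692047553/283457 ≈ -34192.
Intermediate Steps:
R(O, C) = -215*C + C*O (R(O, C) = (-216*C + C*O) + C = -215*C + C*O)
N = -369266/283457 (N = 369266/(-283457) = 369266*(-1/283457) = -369266/283457 ≈ -1.3027)
N - R(-46, -131) = -369266/283457 - (-131)*(-215 - 46) = -369266/283457 - (-131)*(-261) = -369266/283457 - 1*34191 = -369266/283457 - 34191 = -9692047553/283457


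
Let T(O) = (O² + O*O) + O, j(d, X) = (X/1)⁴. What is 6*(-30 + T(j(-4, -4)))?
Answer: 787788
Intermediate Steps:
j(d, X) = X⁴ (j(d, X) = (X*1)⁴ = X⁴)
T(O) = O + 2*O² (T(O) = (O² + O²) + O = 2*O² + O = O + 2*O²)
6*(-30 + T(j(-4, -4))) = 6*(-30 + (-4)⁴*(1 + 2*(-4)⁴)) = 6*(-30 + 256*(1 + 2*256)) = 6*(-30 + 256*(1 + 512)) = 6*(-30 + 256*513) = 6*(-30 + 131328) = 6*131298 = 787788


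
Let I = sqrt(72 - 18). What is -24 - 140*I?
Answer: -24 - 420*sqrt(6) ≈ -1052.8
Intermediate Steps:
I = 3*sqrt(6) (I = sqrt(54) = 3*sqrt(6) ≈ 7.3485)
-24 - 140*I = -24 - 420*sqrt(6)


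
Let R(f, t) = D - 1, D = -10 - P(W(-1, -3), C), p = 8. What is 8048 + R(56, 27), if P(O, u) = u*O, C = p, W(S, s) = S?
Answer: 8045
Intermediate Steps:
C = 8
P(O, u) = O*u
D = -2 (D = -10 - (-1)*8 = -10 - 1*(-8) = -10 + 8 = -2)
R(f, t) = -3 (R(f, t) = -2 - 1 = -3)
8048 + R(56, 27) = 8048 - 3 = 8045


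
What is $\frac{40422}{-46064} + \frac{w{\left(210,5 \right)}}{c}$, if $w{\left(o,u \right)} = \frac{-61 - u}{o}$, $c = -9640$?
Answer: $- \frac{106545907}{121421825} \approx -0.87749$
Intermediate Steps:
$w{\left(o,u \right)} = \frac{-61 - u}{o}$
$\frac{40422}{-46064} + \frac{w{\left(210,5 \right)}}{c} = \frac{40422}{-46064} + \frac{\frac{1}{210} \left(-61 - 5\right)}{-9640} = 40422 \left(- \frac{1}{46064}\right) + \frac{-61 - 5}{210} \left(- \frac{1}{9640}\right) = - \frac{20211}{23032} + \frac{1}{210} \left(-66\right) \left(- \frac{1}{9640}\right) = - \frac{20211}{23032} - - \frac{11}{337400} = - \frac{20211}{23032} + \frac{11}{337400} = - \frac{106545907}{121421825}$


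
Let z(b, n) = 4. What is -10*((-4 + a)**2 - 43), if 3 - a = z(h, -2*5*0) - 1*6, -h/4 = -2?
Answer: 420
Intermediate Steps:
h = 8 (h = -4*(-2) = 8)
a = 5 (a = 3 - (4 - 1*6) = 3 - (4 - 6) = 3 - 1*(-2) = 3 + 2 = 5)
-10*((-4 + a)**2 - 43) = -10*((-4 + 5)**2 - 43) = -10*(1**2 - 43) = -10*(1 - 43) = -10*(-42) = 420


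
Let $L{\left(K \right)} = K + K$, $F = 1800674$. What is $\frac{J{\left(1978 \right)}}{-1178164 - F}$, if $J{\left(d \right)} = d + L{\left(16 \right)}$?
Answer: $- \frac{335}{496473} \approx -0.00067476$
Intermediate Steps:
$L{\left(K \right)} = 2 K$
$J{\left(d \right)} = 32 + d$ ($J{\left(d \right)} = d + 2 \cdot 16 = d + 32 = 32 + d$)
$\frac{J{\left(1978 \right)}}{-1178164 - F} = \frac{32 + 1978}{-1178164 - 1800674} = \frac{2010}{-1178164 - 1800674} = \frac{2010}{-2978838} = 2010 \left(- \frac{1}{2978838}\right) = - \frac{335}{496473}$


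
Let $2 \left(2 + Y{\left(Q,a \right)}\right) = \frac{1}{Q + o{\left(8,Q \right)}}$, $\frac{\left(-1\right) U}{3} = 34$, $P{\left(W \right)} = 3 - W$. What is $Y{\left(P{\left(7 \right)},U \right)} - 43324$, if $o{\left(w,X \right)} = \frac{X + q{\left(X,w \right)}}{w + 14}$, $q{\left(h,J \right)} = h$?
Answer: $- \frac{4159307}{96} \approx -43326.0$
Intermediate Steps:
$U = -102$ ($U = \left(-3\right) 34 = -102$)
$o{\left(w,X \right)} = \frac{2 X}{14 + w}$ ($o{\left(w,X \right)} = \frac{X + X}{w + 14} = \frac{2 X}{14 + w}$)
$Y{\left(Q,a \right)} = -2 + \frac{11}{24 Q}$ ($Y{\left(Q,a \right)} = -2 + \frac{1}{2 \left(Q + \frac{2 Q}{14 + 8}\right)} = -2 + \frac{1}{2 \left(Q + \frac{2 Q}{22}\right)} = -2 + \frac{1}{2 \left(Q + 2 Q \frac{1}{22}\right)} = -2 + \frac{1}{2 \left(Q + \frac{Q}{11}\right)} = -2 + \frac{1}{2 \frac{12 Q}{11}} = -2 + \frac{\frac{11}{12} \frac{1}{Q}}{2} = -2 + \frac{11}{24 Q}$)
$Y{\left(P{\left(7 \right)},U \right)} - 43324 = \left(-2 + \frac{11}{24 \left(3 - 7\right)}\right) - 43324 = \left(-2 + \frac{11}{24 \left(-4\right)}\right) - 43324 = \left(-2 + \frac{11}{24} \left(- \frac{1}{4}\right)\right) - 43324 = \left(-2 - \frac{11}{96}\right) - 43324 = - \frac{203}{96} - 43324 = - \frac{4159307}{96}$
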